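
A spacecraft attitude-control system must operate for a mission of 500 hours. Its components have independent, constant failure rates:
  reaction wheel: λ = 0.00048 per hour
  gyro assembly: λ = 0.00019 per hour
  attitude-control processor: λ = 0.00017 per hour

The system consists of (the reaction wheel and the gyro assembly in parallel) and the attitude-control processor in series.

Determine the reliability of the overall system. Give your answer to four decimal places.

0.9008

R(reaction wheel) = exp(−0.00048 × 500) = 0.786628
R(gyro assembly) = exp(−0.00019 × 500) = 0.909373
R(attitude-control processor) = exp(−0.00017 × 500) = 0.918512
Parallel (reaction wheel and gyro assembly): 1 − (1 − 0.786628)(1 − 0.909373) = 0.980663
Series ([0.980663] and attitude-control processor): 0.980663 × 0.918512 = 0.9008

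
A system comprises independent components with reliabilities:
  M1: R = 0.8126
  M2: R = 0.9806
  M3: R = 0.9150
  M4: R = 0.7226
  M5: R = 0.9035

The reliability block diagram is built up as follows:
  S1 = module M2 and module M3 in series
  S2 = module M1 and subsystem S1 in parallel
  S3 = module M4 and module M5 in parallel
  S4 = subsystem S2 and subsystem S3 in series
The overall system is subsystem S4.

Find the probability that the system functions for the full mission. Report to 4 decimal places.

0.9545

Series (M2 and M3): 0.980600 × 0.915000 = 0.897249
Parallel (M1 and [0.897249]): 1 − (1 − 0.812600)(1 − 0.897249) = 0.980744
Parallel (M4 and M5): 1 − (1 − 0.722600)(1 − 0.903500) = 0.973231
Series ([0.980744] and [0.973231]): 0.980744 × 0.973231 = 0.9545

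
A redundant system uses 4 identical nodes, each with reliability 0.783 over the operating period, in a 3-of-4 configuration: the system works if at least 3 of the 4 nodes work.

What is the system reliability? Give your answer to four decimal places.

R = Σ_{i=3}^{4} C(4,i) p^i (1−p)^{4−i} with p = 0.783
C(4,3)·0.783^3·0.217^1 = 0.416682
C(4,4)·0.783^4·0.217^0 = 0.375878
Sum = 0.7926

0.7926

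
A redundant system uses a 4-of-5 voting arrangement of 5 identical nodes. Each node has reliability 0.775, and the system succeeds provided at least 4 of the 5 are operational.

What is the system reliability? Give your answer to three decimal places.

0.685

R = Σ_{i=4}^{5} C(5,i) p^i (1−p)^{5−i} with p = 0.775
C(5,4)·0.775^4·0.225^1 = 0.40584
C(5,5)·0.775^5·0.225^0 = 0.27958
Sum = 0.685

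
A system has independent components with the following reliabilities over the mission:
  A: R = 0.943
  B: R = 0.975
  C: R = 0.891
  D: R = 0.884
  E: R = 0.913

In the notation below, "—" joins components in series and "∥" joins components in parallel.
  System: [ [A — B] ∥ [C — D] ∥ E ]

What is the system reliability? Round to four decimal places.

0.9985

Series (A and B): 0.943000 × 0.975000 = 0.919425
Series (C and D): 0.891000 × 0.884000 = 0.787644
Parallel ([0.919425], [0.787644], and E): 1 − (1 − 0.919425)(1 − 0.787644)(1 − 0.913000) = 0.9985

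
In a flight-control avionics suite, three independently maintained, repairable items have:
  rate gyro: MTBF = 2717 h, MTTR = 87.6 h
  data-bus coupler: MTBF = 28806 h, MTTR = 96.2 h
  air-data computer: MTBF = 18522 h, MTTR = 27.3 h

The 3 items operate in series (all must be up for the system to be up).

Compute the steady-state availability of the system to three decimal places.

0.964

A(rate gyro) = MTBF/(MTBF+MTTR) = 2717/(2717+87.6) = 0.968766
A(data-bus coupler) = MTBF/(MTBF+MTTR) = 28806/(28806+96.2) = 0.996672
A(air-data computer) = MTBF/(MTBF+MTTR) = 18522/(18522+27.3) = 0.998528
Series availability: 0.968766 × 0.996672 × 0.998528 = 0.964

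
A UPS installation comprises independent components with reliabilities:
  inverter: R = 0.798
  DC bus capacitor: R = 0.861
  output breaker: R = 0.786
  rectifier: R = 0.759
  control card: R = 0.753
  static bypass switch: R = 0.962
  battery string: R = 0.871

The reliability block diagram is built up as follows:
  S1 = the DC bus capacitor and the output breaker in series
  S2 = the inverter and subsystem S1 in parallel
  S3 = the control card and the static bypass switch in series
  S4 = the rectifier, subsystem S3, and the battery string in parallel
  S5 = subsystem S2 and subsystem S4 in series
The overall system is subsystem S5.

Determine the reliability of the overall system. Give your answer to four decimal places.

Series (DC bus capacitor and output breaker): 0.861000 × 0.786000 = 0.676746
Parallel (inverter and [0.676746]): 1 − (1 − 0.798000)(1 − 0.676746) = 0.934703
Series (control card and static bypass switch): 0.753000 × 0.962000 = 0.724386
Parallel (rectifier, [0.724386], and battery string): 1 − (1 − 0.759000)(1 − 0.724386)(1 − 0.871000) = 0.991431
Series ([0.934703] and [0.991431]): 0.934703 × 0.991431 = 0.9267

0.9267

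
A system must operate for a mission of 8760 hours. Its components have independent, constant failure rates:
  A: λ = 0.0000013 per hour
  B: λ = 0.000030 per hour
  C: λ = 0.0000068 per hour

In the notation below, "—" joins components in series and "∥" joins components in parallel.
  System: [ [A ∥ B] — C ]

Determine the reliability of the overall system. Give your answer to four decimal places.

0.9397

R(A) = exp(−0.0000013 × 8760) = 0.988677
R(B) = exp(−0.000030 × 8760) = 0.768896
R(C) = exp(−0.0000068 × 8760) = 0.942171
Parallel (A and B): 1 − (1 − 0.988677)(1 − 0.768896) = 0.997383
Series ([0.997383] and C): 0.997383 × 0.942171 = 0.9397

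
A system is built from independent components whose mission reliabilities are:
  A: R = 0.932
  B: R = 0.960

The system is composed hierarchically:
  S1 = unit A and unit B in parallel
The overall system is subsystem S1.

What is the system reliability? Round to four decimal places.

Parallel (A and B): 1 − (1 − 0.932000)(1 − 0.960000) = 0.9973

0.9973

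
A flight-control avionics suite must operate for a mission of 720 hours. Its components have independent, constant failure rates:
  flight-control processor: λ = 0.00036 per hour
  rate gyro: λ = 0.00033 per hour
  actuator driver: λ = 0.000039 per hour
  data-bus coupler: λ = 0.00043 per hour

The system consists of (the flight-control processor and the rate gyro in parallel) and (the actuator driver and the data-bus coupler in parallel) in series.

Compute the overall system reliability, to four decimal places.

R(flight-control processor) = exp(−0.00036 × 720) = 0.771669
R(rate gyro) = exp(−0.00033 × 720) = 0.788518
R(actuator driver) = exp(−0.000039 × 720) = 0.972311
R(data-bus coupler) = exp(−0.00043 × 720) = 0.733740
Parallel (flight-control processor and rate gyro): 1 − (1 − 0.771669)(1 − 0.788518) = 0.951712
Parallel (actuator driver and data-bus coupler): 1 − (1 − 0.972311)(1 − 0.733740) = 0.992628
Series ([0.951712] and [0.992628]): 0.951712 × 0.992628 = 0.9447

0.9447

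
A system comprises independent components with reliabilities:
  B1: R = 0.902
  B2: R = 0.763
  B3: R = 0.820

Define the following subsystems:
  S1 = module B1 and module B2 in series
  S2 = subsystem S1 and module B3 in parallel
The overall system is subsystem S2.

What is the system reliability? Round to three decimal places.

Series (B1 and B2): 0.90200 × 0.76300 = 0.68823
Parallel ([0.68823] and B3): 1 − (1 − 0.68823)(1 − 0.82000) = 0.944

0.944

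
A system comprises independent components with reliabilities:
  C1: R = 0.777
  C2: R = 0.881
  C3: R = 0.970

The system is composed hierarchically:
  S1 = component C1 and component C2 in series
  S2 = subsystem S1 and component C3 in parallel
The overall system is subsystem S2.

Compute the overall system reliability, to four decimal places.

Series (C1 and C2): 0.777000 × 0.881000 = 0.684537
Parallel ([0.684537] and C3): 1 − (1 − 0.684537)(1 − 0.970000) = 0.9905

0.9905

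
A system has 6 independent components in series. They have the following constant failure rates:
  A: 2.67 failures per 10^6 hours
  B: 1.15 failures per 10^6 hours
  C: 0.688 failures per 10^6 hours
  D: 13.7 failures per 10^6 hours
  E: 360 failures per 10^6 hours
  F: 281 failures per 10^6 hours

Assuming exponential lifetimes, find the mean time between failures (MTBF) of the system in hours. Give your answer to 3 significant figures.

Series of exponential components: λ_sys = Σ λ_i
λ_sys = 0.00000267 + 0.00000115 + 0.000000688 + 0.0000137 + 0.000360 + 0.000281 = 6.5921e-04 /h
MTBF = 1 / λ_sys = 1520 h

1520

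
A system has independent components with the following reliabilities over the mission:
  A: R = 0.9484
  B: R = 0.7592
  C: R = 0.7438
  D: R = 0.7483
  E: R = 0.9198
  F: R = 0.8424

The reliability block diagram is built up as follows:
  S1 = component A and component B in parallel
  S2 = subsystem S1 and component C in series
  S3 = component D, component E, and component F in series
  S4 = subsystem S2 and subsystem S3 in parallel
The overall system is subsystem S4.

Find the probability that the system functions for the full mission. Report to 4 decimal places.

Parallel (A and B): 1 − (1 − 0.948400)(1 − 0.759200) = 0.987575
Series ([0.987575] and C): 0.987575 × 0.743800 = 0.734558
Series (D, E, and F): 0.748300 × 0.919800 × 0.842400 = 0.579812
Parallel ([0.734558] and [0.579812]): 1 − (1 − 0.734558)(1 − 0.579812) = 0.8885

0.8885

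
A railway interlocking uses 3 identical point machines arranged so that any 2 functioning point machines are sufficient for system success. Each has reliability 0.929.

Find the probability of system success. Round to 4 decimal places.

R = Σ_{i=2}^{3} C(3,i) p^i (1−p)^{3−i} with p = 0.929
C(3,2)·0.929^2·0.071^1 = 0.183828
C(3,3)·0.929^3·0.071^0 = 0.801765
Sum = 0.9856

0.9856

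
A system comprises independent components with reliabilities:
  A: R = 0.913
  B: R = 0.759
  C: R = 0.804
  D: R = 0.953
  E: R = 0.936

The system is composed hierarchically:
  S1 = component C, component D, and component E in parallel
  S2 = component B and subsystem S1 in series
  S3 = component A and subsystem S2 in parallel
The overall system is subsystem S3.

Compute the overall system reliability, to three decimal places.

Parallel (C, D, and E): 1 − (1 − 0.80400)(1 − 0.95300)(1 − 0.93600) = 0.99941
Series (B and [0.99941]): 0.75900 × 0.99941 = 0.75855
Parallel (A and [0.75855]): 1 − (1 − 0.91300)(1 − 0.75855) = 0.979

0.979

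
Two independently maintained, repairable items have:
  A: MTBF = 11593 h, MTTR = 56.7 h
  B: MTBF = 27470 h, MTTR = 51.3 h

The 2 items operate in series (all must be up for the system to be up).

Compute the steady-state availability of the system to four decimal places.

0.9933

A(A) = MTBF/(MTBF+MTTR) = 11593/(11593+56.7) = 0.995133
A(B) = MTBF/(MTBF+MTTR) = 27470/(27470+51.3) = 0.998136
Series availability: 0.995133 × 0.998136 = 0.9933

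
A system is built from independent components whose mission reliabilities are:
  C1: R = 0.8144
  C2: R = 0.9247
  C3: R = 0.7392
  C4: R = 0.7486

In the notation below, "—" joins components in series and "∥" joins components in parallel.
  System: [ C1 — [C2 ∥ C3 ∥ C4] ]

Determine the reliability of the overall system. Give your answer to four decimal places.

0.8104

Parallel (C2, C3, and C4): 1 − (1 − 0.924700)(1 − 0.739200)(1 − 0.748600) = 0.995063
Series (C1 and [0.995063]): 0.814400 × 0.995063 = 0.8104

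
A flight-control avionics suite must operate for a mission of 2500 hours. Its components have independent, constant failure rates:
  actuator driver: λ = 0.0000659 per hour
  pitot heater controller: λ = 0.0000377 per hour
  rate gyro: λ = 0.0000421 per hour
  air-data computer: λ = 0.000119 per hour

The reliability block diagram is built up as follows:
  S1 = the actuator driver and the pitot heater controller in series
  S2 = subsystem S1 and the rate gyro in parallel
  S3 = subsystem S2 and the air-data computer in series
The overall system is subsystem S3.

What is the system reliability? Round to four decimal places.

0.7257

R(actuator driver) = exp(−0.0000659 × 2500) = 0.848106
R(pitot heater controller) = exp(−0.0000377 × 2500) = 0.910055
R(rate gyro) = exp(−0.0000421 × 2500) = 0.900099
R(air-data computer) = exp(−0.000119 × 2500) = 0.742673
Series (actuator driver and pitot heater controller): 0.848106 × 0.910055 = 0.771823
Parallel ([0.771823] and rate gyro): 1 − (1 − 0.771823)(1 − 0.900099) = 0.977205
Series ([0.977205] and air-data computer): 0.977205 × 0.742673 = 0.7257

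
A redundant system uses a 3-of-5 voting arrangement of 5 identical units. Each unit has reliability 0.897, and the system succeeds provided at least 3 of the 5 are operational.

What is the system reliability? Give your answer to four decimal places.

0.9907

R = Σ_{i=3}^{5} C(5,i) p^i (1−p)^{5−i} with p = 0.897
C(5,3)·0.897^3·0.103^2 = 0.076569
C(5,4)·0.897^4·0.103^1 = 0.333409
C(5,5)·0.897^5·0.103^0 = 0.580714
Sum = 0.9907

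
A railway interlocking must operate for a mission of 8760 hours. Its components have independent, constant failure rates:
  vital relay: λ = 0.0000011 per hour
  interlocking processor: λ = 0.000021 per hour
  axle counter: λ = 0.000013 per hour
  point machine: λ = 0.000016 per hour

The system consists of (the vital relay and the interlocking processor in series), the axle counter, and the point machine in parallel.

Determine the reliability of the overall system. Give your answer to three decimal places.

0.998

R(vital relay) = exp(−0.0000011 × 8760) = 0.99041
R(interlocking processor) = exp(−0.000021 × 8760) = 0.83197
R(axle counter) = exp(−0.000013 × 8760) = 0.89237
R(point machine) = exp(−0.000016 × 8760) = 0.86922
Series (vital relay and interlocking processor): 0.99041 × 0.83197 = 0.82399
Parallel ([0.82399], axle counter, and point machine): 1 − (1 − 0.82399)(1 − 0.89237)(1 − 0.86922) = 0.998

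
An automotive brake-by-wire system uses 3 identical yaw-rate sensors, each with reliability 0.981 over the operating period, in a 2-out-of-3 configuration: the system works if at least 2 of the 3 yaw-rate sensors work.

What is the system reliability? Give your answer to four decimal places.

0.9989

R = Σ_{i=2}^{3} C(3,i) p^i (1−p)^{3−i} with p = 0.981
C(3,2)·0.981^2·0.019^1 = 0.054855
C(3,3)·0.981^3·0.019^0 = 0.944076
Sum = 0.9989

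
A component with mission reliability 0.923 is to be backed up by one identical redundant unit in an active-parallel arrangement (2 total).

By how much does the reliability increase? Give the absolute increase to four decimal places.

0.0711

R_before = 0.923
R_after = 1 − (1 − 0.923)^2 = 0.9941
ΔR = 0.9941 − 0.923 = 0.0711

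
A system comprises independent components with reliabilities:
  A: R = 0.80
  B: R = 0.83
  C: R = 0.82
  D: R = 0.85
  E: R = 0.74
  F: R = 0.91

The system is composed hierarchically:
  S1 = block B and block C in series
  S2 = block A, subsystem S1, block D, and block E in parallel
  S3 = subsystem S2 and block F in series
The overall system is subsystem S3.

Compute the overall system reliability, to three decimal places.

0.908

Series (B and C): 0.83000 × 0.82000 = 0.68060
Parallel (A, [0.68060], D, and E): 1 − (1 − 0.80000)(1 − 0.68060)(1 − 0.85000)(1 − 0.74000) = 0.99751
Series ([0.99751] and F): 0.99751 × 0.91000 = 0.908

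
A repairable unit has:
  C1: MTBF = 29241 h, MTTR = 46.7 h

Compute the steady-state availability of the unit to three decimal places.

A(C1) = MTBF/(MTBF+MTTR) = 29241/(29241+46.7) = 0.998

0.998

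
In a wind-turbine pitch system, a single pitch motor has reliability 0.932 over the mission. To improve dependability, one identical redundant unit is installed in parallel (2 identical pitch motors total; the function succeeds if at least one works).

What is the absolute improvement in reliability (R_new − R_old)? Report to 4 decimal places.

0.0634

R_before = 0.932
R_after = 1 − (1 − 0.932)^2 = 0.9954
ΔR = 0.9954 − 0.932 = 0.0634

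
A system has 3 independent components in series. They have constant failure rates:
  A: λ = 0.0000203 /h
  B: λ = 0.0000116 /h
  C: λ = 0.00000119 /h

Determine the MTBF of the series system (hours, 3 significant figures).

Series of exponential components: λ_sys = Σ λ_i
λ_sys = 0.0000203 + 0.0000116 + 0.00000119 = 3.3090e-05 /h
MTBF = 1 / λ_sys = 30200 h

30200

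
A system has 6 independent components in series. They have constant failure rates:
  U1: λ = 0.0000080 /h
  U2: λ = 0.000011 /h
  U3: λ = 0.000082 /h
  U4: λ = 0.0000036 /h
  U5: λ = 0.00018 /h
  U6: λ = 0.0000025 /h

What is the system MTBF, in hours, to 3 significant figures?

Series of exponential components: λ_sys = Σ λ_i
λ_sys = 0.0000080 + 0.000011 + 0.000082 + 0.0000036 + 0.00018 + 0.0000025 = 2.8710e-04 /h
MTBF = 1 / λ_sys = 3480 h

3480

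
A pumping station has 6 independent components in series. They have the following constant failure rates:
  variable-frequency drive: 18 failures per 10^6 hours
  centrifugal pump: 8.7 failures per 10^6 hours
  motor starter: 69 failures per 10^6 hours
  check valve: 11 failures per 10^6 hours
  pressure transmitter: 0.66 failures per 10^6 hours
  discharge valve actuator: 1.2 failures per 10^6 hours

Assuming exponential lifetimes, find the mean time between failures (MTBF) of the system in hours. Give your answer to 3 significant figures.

9210

Series of exponential components: λ_sys = Σ λ_i
λ_sys = 0.000018 + 0.0000087 + 0.000069 + 0.000011 + 0.00000066 + 0.0000012 = 1.0856e-04 /h
MTBF = 1 / λ_sys = 9210 h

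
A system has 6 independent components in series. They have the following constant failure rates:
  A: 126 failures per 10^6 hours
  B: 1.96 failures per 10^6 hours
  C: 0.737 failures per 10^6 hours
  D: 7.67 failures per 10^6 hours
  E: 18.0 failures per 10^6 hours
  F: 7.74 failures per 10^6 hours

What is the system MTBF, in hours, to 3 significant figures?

6170

Series of exponential components: λ_sys = Σ λ_i
λ_sys = 0.000126 + 0.00000196 + 0.000000737 + 0.00000767 + 0.0000180 + 0.00000774 = 1.6211e-04 /h
MTBF = 1 / λ_sys = 6170 h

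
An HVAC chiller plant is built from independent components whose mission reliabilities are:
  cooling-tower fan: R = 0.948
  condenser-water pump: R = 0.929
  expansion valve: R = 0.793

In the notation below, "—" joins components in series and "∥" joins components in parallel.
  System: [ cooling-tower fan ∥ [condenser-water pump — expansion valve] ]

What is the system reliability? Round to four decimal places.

0.9863

Series (condenser-water pump and expansion valve): 0.929000 × 0.793000 = 0.736697
Parallel (cooling-tower fan and [0.736697]): 1 − (1 − 0.948000)(1 − 0.736697) = 0.9863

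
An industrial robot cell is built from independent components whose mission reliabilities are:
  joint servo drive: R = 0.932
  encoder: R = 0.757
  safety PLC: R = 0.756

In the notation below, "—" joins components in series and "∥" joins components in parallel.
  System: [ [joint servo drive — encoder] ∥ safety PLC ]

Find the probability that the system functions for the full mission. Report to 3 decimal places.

Series (joint servo drive and encoder): 0.93200 × 0.75700 = 0.70552
Parallel ([0.70552] and safety PLC): 1 − (1 − 0.70552)(1 − 0.75600) = 0.928

0.928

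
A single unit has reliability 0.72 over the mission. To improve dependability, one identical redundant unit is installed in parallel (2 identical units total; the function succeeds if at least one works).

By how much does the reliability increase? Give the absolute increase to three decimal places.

R_before = 0.72
R_after = 1 − (1 − 0.72)^2 = 0.922
ΔR = 0.922 − 0.72 = 0.202

0.202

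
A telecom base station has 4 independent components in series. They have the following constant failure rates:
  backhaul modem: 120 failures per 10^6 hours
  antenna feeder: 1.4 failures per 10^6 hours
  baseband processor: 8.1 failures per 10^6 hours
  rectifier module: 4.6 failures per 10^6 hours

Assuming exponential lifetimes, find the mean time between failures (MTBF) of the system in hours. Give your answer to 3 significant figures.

7460

Series of exponential components: λ_sys = Σ λ_i
λ_sys = 0.00012 + 0.0000014 + 0.0000081 + 0.0000046 = 1.3410e-04 /h
MTBF = 1 / λ_sys = 7460 h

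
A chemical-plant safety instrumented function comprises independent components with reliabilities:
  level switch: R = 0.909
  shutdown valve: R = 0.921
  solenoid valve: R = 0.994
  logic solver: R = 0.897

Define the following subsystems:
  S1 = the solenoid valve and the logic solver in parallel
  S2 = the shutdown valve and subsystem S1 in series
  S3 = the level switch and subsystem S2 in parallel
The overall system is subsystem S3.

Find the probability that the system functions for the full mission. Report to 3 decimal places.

0.993

Parallel (solenoid valve and logic solver): 1 − (1 − 0.99400)(1 − 0.89700) = 0.99938
Series (shutdown valve and [0.99938]): 0.92100 × 0.99938 = 0.92043
Parallel (level switch and [0.92043]): 1 − (1 − 0.90900)(1 − 0.92043) = 0.993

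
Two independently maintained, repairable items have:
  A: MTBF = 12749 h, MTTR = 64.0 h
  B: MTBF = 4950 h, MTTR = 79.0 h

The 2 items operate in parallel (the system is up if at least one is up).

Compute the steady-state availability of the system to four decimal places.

0.9999

A(A) = MTBF/(MTBF+MTTR) = 12749/(12749+64.0) = 0.995005
A(B) = MTBF/(MTBF+MTTR) = 4950/(4950+79.0) = 0.984291
Parallel availability: 1 − (1 − 0.995005)(1 − 0.984291) = 0.9999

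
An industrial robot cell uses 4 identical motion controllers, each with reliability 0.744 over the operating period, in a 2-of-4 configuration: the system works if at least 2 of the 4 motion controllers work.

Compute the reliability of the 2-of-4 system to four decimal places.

R = Σ_{i=2}^{4} C(4,i) p^i (1−p)^{4−i} with p = 0.744
C(4,2)·0.744^2·0.256^2 = 0.217659
C(4,3)·0.744^3·0.256^1 = 0.421715
C(4,4)·0.744^4·0.256^0 = 0.306402
Sum = 0.9458

0.9458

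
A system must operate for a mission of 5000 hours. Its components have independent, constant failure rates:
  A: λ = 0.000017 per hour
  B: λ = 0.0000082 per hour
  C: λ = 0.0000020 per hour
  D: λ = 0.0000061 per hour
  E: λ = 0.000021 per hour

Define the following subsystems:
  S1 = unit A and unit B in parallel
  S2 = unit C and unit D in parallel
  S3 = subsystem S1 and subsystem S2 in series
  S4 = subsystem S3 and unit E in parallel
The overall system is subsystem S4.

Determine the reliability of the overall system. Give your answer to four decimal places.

0.9996

R(A) = exp(−0.000017 × 5000) = 0.918512
R(B) = exp(−0.0000082 × 5000) = 0.959829
R(C) = exp(−0.0000020 × 5000) = 0.990050
R(D) = exp(−0.0000061 × 5000) = 0.969960
R(E) = exp(−0.000021 × 5000) = 0.900325
Parallel (A and B): 1 − (1 − 0.918512)(1 − 0.959829) = 0.996727
Parallel (C and D): 1 − (1 − 0.990050)(1 − 0.969960) = 0.999701
Series ([0.996727] and [0.999701]): 0.996727 × 0.999701 = 0.996429
Parallel ([0.996429] and E): 1 − (1 − 0.996429)(1 − 0.900325) = 0.9996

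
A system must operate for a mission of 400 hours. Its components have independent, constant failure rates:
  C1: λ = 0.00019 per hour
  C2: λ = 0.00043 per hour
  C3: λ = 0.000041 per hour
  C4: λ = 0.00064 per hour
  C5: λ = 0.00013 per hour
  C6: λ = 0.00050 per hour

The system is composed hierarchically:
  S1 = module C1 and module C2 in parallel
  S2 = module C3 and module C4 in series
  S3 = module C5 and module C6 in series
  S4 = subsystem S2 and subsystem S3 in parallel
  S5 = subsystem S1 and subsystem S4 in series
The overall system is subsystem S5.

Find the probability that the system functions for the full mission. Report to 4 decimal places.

R(C1) = exp(−0.00019 × 400) = 0.926816
R(C2) = exp(−0.00043 × 400) = 0.841979
R(C3) = exp(−0.000041 × 400) = 0.983734
R(C4) = exp(−0.00064 × 400) = 0.774142
R(C5) = exp(−0.00013 × 400) = 0.949329
R(C6) = exp(−0.00050 × 400) = 0.818731
Parallel (C1 and C2): 1 − (1 − 0.926816)(1 − 0.841979) = 0.988435
Series (C3 and C4): 0.983734 × 0.774142 = 0.761550
Series (C5 and C6): 0.949329 × 0.818731 = 0.777245
Parallel ([0.761550] and [0.777245]): 1 − (1 − 0.761550)(1 − 0.777245) = 0.946884
Series ([0.988435] and [0.946884]): 0.988435 × 0.946884 = 0.9359

0.9359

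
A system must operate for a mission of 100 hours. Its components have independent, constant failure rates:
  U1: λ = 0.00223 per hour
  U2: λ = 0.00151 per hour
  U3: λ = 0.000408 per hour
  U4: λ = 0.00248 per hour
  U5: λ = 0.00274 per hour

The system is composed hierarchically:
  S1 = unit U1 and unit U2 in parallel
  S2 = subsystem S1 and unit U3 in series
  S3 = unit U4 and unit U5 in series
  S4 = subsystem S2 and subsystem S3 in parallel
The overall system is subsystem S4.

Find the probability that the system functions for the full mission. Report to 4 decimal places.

R(U1) = exp(−0.00223 × 100) = 0.800115
R(U2) = exp(−0.00151 × 100) = 0.859848
R(U3) = exp(−0.000408 × 100) = 0.960021
R(U4) = exp(−0.00248 × 100) = 0.780360
R(U5) = exp(−0.00274 × 100) = 0.760332
Parallel (U1 and U2): 1 − (1 − 0.800115)(1 − 0.859848) = 0.971986
Series ([0.971986] and U3): 0.971986 × 0.960021 = 0.933127
Series (U4 and U5): 0.780360 × 0.760332 = 0.593333
Parallel ([0.933127] and [0.593333]): 1 − (1 − 0.933127)(1 − 0.593333) = 0.9728

0.9728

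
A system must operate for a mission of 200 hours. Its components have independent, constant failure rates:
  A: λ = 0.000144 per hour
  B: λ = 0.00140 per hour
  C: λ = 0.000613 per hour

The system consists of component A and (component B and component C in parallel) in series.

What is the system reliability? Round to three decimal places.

R(A) = exp(−0.000144 × 200) = 0.97161
R(B) = exp(−0.00140 × 200) = 0.75578
R(C) = exp(−0.000613 × 200) = 0.88462
Parallel (B and C): 1 − (1 − 0.75578)(1 − 0.88462) = 0.97182
Series (A and [0.97182]): 0.97161 × 0.97182 = 0.944

0.944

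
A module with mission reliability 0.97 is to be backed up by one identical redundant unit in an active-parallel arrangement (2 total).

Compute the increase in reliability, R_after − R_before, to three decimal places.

R_before = 0.97
R_after = 1 − (1 − 0.97)^2 = 0.999
ΔR = 0.999 − 0.97 = 0.029

0.029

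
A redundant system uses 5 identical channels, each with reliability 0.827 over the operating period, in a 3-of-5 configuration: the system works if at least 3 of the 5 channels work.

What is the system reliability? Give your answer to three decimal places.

R = Σ_{i=3}^{5} C(5,i) p^i (1−p)^{5−i} with p = 0.827
C(5,3)·0.827^3·0.173^2 = 0.16928
C(5,4)·0.827^4·0.173^1 = 0.40461
C(5,5)·0.827^5·0.173^0 = 0.38684
Sum = 0.961

0.961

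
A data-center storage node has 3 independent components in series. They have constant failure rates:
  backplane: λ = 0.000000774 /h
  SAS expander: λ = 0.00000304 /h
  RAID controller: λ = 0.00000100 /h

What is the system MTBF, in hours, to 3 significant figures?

Series of exponential components: λ_sys = Σ λ_i
λ_sys = 0.000000774 + 0.00000304 + 0.00000100 = 4.8140e-06 /h
MTBF = 1 / λ_sys = 208000 h

208000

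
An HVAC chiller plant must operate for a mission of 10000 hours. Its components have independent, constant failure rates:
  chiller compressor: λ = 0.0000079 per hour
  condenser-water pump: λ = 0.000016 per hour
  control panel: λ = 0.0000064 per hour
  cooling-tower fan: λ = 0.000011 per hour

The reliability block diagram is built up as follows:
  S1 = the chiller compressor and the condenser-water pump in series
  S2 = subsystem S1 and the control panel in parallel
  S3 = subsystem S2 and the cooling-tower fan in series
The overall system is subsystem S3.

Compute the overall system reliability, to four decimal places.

0.8840

R(chiller compressor) = exp(−0.0000079 × 10000) = 0.924040
R(condenser-water pump) = exp(−0.000016 × 10000) = 0.852144
R(control panel) = exp(−0.0000064 × 10000) = 0.938005
R(cooling-tower fan) = exp(−0.000011 × 10000) = 0.895834
Series (chiller compressor and condenser-water pump): 0.924040 × 0.852144 = 0.787415
Parallel ([0.787415] and control panel): 1 − (1 − 0.787415)(1 − 0.938005) = 0.986821
Series ([0.986821] and cooling-tower fan): 0.986821 × 0.895834 = 0.8840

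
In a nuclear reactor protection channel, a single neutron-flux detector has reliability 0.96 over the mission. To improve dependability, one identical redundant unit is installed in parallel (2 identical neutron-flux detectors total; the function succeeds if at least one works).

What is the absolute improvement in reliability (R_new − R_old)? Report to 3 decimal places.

0.038

R_before = 0.96
R_after = 1 − (1 − 0.96)^2 = 0.998
ΔR = 0.998 − 0.96 = 0.038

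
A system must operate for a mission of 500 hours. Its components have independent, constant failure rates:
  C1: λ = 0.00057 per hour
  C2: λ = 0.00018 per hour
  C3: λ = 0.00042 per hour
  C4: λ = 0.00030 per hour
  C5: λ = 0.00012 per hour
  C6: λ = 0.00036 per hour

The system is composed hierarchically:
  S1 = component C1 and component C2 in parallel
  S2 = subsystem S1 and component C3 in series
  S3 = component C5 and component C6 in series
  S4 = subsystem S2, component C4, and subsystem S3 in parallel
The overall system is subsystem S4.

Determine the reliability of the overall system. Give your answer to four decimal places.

0.9939

R(C1) = exp(−0.00057 × 500) = 0.752014
R(C2) = exp(−0.00018 × 500) = 0.913931
R(C3) = exp(−0.00042 × 500) = 0.810584
R(C4) = exp(−0.00030 × 500) = 0.860708
R(C5) = exp(−0.00012 × 500) = 0.941765
R(C6) = exp(−0.00036 × 500) = 0.835270
Parallel (C1 and C2): 1 − (1 − 0.752014)(1 − 0.913931) = 0.978656
Series ([0.978656] and C3): 0.978656 × 0.810584 = 0.793283
Series (C5 and C6): 0.941765 × 0.835270 = 0.786628
Parallel ([0.793283], C4, and [0.786628]): 1 − (1 − 0.793283)(1 − 0.860708)(1 − 0.786628) = 0.9939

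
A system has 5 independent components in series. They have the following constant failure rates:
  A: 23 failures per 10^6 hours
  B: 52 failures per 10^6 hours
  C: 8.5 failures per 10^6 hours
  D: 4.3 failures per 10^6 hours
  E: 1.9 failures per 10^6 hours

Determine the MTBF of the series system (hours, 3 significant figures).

11100

Series of exponential components: λ_sys = Σ λ_i
λ_sys = 0.000023 + 0.000052 + 0.0000085 + 0.0000043 + 0.0000019 = 8.9700e-05 /h
MTBF = 1 / λ_sys = 11100 h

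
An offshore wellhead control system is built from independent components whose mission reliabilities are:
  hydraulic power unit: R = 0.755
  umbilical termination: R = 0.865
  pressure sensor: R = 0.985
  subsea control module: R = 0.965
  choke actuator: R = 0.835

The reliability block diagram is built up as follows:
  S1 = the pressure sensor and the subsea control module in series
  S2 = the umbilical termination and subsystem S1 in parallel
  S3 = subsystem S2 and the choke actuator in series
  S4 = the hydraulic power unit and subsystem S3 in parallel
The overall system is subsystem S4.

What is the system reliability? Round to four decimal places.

0.9582

Series (pressure sensor and subsea control module): 0.985000 × 0.965000 = 0.950525
Parallel (umbilical termination and [0.950525]): 1 − (1 − 0.865000)(1 − 0.950525) = 0.993321
Series ([0.993321] and choke actuator): 0.993321 × 0.835000 = 0.829423
Parallel (hydraulic power unit and [0.829423]): 1 − (1 − 0.755000)(1 − 0.829423) = 0.9582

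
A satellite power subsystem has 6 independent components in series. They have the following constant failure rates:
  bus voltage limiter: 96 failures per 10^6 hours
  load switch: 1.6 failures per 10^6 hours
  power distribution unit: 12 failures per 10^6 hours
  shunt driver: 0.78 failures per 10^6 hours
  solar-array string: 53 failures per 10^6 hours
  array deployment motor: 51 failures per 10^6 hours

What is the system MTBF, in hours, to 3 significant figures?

Series of exponential components: λ_sys = Σ λ_i
λ_sys = 0.000096 + 0.0000016 + 0.000012 + 0.00000078 + 0.000053 + 0.000051 = 2.1438e-04 /h
MTBF = 1 / λ_sys = 4660 h

4660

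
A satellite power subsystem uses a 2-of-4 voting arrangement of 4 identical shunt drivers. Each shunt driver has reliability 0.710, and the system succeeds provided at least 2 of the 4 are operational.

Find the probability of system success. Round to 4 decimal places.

R = Σ_{i=2}^{4} C(4,i) p^i (1−p)^{4−i} with p = 0.710
C(4,2)·0.710^2·0.290^2 = 0.254369
C(4,3)·0.710^3·0.290^1 = 0.415177
C(4,4)·0.710^4·0.290^0 = 0.254117
Sum = 0.9237

0.9237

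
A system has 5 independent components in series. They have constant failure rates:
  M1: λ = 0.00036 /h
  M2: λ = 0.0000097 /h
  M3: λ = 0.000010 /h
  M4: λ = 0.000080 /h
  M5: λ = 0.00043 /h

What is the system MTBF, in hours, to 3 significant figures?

1120

Series of exponential components: λ_sys = Σ λ_i
λ_sys = 0.00036 + 0.0000097 + 0.000010 + 0.000080 + 0.00043 = 8.8970e-04 /h
MTBF = 1 / λ_sys = 1120 h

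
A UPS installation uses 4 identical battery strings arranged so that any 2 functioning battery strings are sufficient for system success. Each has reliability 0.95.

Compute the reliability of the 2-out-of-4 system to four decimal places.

R = Σ_{i=2}^{4} C(4,i) p^i (1−p)^{4−i} with p = 0.95
C(4,2)·0.95^2·0.05^2 = 0.013538
C(4,3)·0.95^3·0.05^1 = 0.171475
C(4,4)·0.95^4·0.05^0 = 0.814506
Sum = 0.9995

0.9995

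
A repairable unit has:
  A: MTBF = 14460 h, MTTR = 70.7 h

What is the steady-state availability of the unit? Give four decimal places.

A(A) = MTBF/(MTBF+MTTR) = 14460/(14460+70.7) = 0.9951

0.9951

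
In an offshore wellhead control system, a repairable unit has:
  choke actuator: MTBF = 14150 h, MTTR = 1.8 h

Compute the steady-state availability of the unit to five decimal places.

0.99987

A(choke actuator) = MTBF/(MTBF+MTTR) = 14150/(14150+1.8) = 0.99987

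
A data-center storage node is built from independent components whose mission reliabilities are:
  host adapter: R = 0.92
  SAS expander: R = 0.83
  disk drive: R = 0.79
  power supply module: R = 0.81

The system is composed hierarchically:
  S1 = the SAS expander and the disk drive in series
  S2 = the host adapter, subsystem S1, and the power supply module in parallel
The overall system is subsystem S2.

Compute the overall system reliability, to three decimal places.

0.995

Series (SAS expander and disk drive): 0.83000 × 0.79000 = 0.65570
Parallel (host adapter, [0.65570], and power supply module): 1 − (1 − 0.92000)(1 − 0.65570)(1 − 0.81000) = 0.995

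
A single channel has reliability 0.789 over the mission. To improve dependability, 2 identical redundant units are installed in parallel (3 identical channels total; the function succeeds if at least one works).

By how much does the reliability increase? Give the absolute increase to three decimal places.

0.202

R_before = 0.789
R_after = 1 − (1 − 0.789)^3 = 0.991
ΔR = 0.991 − 0.789 = 0.202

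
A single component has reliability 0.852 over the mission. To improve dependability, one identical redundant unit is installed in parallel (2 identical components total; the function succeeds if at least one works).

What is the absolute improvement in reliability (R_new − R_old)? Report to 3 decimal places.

R_before = 0.852
R_after = 1 − (1 − 0.852)^2 = 0.978
ΔR = 0.978 − 0.852 = 0.126

0.126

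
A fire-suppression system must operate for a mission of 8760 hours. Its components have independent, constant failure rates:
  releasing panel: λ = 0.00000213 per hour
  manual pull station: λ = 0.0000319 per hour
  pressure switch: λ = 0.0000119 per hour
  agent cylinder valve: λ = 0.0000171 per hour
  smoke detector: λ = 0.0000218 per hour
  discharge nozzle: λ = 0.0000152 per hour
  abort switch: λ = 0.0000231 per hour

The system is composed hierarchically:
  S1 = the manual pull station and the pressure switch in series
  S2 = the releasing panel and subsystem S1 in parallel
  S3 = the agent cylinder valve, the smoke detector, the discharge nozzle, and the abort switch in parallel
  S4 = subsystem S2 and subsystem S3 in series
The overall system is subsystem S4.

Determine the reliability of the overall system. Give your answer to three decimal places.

R(releasing panel) = exp(−0.00000213 × 8760) = 0.98151
R(manual pull station) = exp(−0.0000319 × 8760) = 0.75620
R(pressure switch) = exp(−0.0000119 × 8760) = 0.90101
R(agent cylinder valve) = exp(−0.0000171 × 8760) = 0.86088
R(smoke detector) = exp(−0.0000218 × 8760) = 0.82616
R(discharge nozzle) = exp(−0.0000152 × 8760) = 0.87533
R(abort switch) = exp(−0.0000231 × 8760) = 0.81680
Series (manual pull station and pressure switch): 0.75620 × 0.90101 = 0.68134
Parallel (releasing panel and [0.68134]): 1 − (1 − 0.98151)(1 − 0.68134) = 0.99411
Parallel (agent cylinder valve, smoke detector, discharge nozzle, and abort switch): 1 − (1 − 0.86088)(1 − 0.82616)(1 − 0.87533)(1 − 0.81680) = 0.99945
Series ([0.99411] and [0.99945]): 0.99411 × 0.99945 = 0.994

0.994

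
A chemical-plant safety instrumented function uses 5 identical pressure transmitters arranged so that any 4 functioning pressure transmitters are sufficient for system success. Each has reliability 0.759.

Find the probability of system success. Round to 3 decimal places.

R = Σ_{i=4}^{5} C(5,i) p^i (1−p)^{5−i} with p = 0.759
C(5,4)·0.759^4·0.241^1 = 0.39990
C(5,5)·0.759^5·0.241^0 = 0.25189
Sum = 0.652

0.652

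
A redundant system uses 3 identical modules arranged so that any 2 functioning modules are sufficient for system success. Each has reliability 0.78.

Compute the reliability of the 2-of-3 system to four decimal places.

0.8761

R = Σ_{i=2}^{3} C(3,i) p^i (1−p)^{3−i} with p = 0.78
C(3,2)·0.78^2·0.22^1 = 0.401544
C(3,3)·0.78^3·0.22^0 = 0.474552
Sum = 0.8761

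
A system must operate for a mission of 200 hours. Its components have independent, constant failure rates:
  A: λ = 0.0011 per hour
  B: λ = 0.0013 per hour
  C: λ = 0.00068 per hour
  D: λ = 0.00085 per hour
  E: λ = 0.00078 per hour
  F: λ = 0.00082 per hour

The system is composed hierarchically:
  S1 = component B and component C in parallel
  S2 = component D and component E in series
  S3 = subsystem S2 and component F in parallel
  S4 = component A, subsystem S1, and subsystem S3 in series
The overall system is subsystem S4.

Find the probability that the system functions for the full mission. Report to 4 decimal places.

0.7464

R(A) = exp(−0.0011 × 200) = 0.802519
R(B) = exp(−0.0013 × 200) = 0.771052
R(C) = exp(−0.00068 × 200) = 0.872843
R(D) = exp(−0.00085 × 200) = 0.843665
R(E) = exp(−0.00078 × 200) = 0.855559
R(F) = exp(−0.00082 × 200) = 0.848742
Parallel (B and C): 1 − (1 − 0.771052)(1 − 0.872843) = 0.970888
Series (D and E): 0.843665 × 0.855559 = 0.721805
Parallel ([0.721805] and F): 1 − (1 − 0.721805)(1 − 0.848742) = 0.957921
Series (A, [0.970888], and [0.957921]): 0.802519 × 0.970888 × 0.957921 = 0.7464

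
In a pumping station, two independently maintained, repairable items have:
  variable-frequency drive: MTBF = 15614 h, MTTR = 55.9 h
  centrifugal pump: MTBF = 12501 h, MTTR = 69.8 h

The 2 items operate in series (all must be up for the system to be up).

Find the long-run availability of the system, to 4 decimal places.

0.9909

A(variable-frequency drive) = MTBF/(MTBF+MTTR) = 15614/(15614+55.9) = 0.996433
A(centrifugal pump) = MTBF/(MTBF+MTTR) = 12501/(12501+69.8) = 0.994447
Series availability: 0.996433 × 0.994447 = 0.9909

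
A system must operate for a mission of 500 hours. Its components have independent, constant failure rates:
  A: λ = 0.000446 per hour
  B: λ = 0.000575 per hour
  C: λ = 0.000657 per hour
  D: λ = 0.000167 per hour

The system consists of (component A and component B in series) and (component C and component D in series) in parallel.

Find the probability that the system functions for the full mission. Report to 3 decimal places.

R(A) = exp(−0.000446 × 500) = 0.80011
R(B) = exp(−0.000575 × 500) = 0.75014
R(C) = exp(−0.000657 × 500) = 0.72000
R(D) = exp(−0.000167 × 500) = 0.91989
Series (A and B): 0.80011 × 0.75014 = 0.60019
Series (C and D): 0.72000 × 0.91989 = 0.66232
Parallel ([0.60019] and [0.66232]): 1 − (1 − 0.60019)(1 − 0.66232) = 0.865

0.865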